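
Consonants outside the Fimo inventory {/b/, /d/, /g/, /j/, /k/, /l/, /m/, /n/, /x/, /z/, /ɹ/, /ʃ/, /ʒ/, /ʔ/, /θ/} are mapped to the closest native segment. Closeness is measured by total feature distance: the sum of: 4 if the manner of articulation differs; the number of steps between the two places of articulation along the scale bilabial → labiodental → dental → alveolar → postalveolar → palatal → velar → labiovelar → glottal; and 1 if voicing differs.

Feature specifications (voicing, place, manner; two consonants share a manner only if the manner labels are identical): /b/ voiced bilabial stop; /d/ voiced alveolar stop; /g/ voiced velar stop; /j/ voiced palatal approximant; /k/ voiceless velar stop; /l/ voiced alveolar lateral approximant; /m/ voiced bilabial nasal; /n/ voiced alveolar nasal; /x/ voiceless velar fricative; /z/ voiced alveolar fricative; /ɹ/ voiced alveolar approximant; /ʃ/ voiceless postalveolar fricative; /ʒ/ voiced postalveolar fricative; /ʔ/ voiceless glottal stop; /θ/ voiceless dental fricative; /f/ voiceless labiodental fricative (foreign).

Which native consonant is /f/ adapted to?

θ

/θ/ is closest: same manner (fricative), place distance 1 (labiodental→dental), same voicing; total 1. Next closest is /z/ at distance 3.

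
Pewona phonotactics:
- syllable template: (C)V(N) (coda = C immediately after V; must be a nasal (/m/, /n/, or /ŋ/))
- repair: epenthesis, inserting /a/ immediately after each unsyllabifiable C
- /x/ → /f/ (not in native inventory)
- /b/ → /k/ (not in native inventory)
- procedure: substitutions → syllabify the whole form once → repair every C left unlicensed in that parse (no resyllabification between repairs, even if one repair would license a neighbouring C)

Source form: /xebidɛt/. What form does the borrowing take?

fekidɛta

Substitution: /x/ → /f/, /b/ → /k/, giving /fekidɛt/.
Under (C)V(N), the unsyllabifiable consonants are /t/ (only a nasal (/m/, /n/, or /ŋ/) is licensed in coda position; onsets are limited to one consonant).
Each unlicensed consonant becomes the onset of a new syllable: /t/ → /ta/.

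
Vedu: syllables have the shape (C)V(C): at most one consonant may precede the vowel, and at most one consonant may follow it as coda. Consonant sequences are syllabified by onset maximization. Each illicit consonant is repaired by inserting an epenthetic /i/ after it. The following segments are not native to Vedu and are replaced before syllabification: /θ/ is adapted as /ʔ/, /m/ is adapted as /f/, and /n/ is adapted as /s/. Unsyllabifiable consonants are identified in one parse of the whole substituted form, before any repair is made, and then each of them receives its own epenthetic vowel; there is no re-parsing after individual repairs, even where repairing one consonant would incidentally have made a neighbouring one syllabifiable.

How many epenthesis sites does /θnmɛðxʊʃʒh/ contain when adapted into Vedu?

4

After substitution the input is /ʔsfɛðxʊʃʒh/.
The unsyllabifiable consonants are /ʔ/, /s/, /ʒ/, /h/; each receives one epenthetic vowel.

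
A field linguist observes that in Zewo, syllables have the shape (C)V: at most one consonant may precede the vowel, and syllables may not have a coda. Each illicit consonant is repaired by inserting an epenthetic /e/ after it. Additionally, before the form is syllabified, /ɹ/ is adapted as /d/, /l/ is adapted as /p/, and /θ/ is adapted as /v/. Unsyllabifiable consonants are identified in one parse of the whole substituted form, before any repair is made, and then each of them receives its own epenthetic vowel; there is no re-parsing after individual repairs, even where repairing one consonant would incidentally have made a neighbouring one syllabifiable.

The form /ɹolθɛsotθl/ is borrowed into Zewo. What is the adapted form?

dopevɛsotevepe

Substitution: /ɹ/ → /d/, /l/ → /p/, /θ/ → /v/, giving /dopvɛsotvp/.
The consonants /p/, /t/, /v/, /p/ cannot be parsed into a legal (C)V syllable (no codas are permitted; onsets are limited to one consonant).
Epenthesis after each stranded consonant: /p/ → /pe/, /t/ → /te/, /v/ → /ve/, /p/ → /pe/.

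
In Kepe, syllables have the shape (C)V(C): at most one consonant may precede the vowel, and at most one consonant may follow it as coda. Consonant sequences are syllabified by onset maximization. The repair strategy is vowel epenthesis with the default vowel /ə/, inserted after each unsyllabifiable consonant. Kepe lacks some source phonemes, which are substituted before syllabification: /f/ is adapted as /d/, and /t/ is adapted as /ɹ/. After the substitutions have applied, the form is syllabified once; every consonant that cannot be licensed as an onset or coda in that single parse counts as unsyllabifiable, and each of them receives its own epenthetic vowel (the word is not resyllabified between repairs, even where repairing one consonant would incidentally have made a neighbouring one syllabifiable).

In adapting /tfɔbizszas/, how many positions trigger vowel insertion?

2

After substitution the input is /ɹdɔbizszas/.
The unsyllabifiable consonants are /ɹ/, /s/; each receives one epenthetic vowel.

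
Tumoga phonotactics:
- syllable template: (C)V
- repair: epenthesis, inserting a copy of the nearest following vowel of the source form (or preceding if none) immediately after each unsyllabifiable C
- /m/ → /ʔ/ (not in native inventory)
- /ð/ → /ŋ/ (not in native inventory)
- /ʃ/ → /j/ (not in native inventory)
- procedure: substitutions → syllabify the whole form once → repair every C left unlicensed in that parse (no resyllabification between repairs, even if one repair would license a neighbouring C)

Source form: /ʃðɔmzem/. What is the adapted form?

Substitution: /ʃ/ → /j/, /ð/ → /ŋ/, /m/ → /ʔ/, giving /jŋɔʔzeʔ/.
Under (C)V, the unsyllabifiable consonants are /j/, /ʔ/, /ʔ/ (no codas are permitted; onsets are limited to one consonant).
Each unlicensed consonant becomes the onset of a new syllable: /j/ → /jɔ/, /ʔ/ → /ʔe/, /ʔ/ → /ʔe/.

jɔŋɔʔezeʔe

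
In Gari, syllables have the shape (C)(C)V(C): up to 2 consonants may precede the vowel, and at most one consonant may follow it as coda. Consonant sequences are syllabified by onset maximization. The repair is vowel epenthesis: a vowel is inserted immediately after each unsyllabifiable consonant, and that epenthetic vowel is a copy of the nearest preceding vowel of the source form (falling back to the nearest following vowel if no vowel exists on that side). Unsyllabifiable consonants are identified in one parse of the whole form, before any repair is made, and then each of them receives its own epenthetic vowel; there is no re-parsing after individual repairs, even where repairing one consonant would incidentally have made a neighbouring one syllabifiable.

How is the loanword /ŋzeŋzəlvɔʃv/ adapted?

ŋzeŋzəlvɔʃvɔ

The consonants /v/ cannot be parsed into a legal (C)(C)V(C) syllable (at most one coda consonant is licensed; onsets may contain at most 2 consonants).
Epenthesis after each stranded consonant: /v/ → /vɔ/.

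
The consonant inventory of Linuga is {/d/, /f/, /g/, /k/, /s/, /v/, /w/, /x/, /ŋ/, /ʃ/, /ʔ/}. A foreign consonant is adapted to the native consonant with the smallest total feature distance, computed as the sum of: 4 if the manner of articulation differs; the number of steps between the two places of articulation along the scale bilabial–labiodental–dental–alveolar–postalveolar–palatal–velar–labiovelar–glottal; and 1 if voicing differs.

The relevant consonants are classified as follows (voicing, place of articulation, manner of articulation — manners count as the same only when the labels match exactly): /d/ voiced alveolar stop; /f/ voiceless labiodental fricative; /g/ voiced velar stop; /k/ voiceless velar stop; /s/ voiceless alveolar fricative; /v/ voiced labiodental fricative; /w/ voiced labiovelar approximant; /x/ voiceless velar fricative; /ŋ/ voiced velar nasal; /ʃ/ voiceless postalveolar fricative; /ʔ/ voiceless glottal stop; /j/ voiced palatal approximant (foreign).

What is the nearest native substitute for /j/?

/w/ is closest: same manner (approximant), place distance 2 (palatal→labiovelar), same voicing; total 2. Next closest is /g/ at distance 5.

w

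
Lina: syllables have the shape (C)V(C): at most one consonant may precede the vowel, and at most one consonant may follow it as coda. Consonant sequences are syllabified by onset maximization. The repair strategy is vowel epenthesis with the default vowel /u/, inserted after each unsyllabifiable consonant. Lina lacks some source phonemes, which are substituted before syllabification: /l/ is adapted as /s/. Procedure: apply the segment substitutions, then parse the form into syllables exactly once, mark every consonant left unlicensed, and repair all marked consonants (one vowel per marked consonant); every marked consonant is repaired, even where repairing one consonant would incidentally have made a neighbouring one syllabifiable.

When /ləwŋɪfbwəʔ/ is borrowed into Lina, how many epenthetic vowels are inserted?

After substitution the input is /səwŋɪfbwəʔ/.
The unsyllabifiable consonants are /b/; each receives one epenthetic vowel.

1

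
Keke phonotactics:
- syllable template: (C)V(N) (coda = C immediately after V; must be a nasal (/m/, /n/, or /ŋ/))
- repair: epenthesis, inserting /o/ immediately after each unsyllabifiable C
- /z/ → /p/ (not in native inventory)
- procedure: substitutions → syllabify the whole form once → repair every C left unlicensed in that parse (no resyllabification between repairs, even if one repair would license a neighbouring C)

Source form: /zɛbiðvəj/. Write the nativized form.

Substitution: /z/ → /p/, giving /pɛbiðvəj/.
Under (C)V(N), the unsyllabifiable consonants are /ð/, /j/ (only a nasal (/m/, /n/, or /ŋ/) is licensed in coda position; onsets are limited to one consonant).
Epenthesis after each stranded consonant: /ð/ → /ðo/, /j/ → /jo/.

pɛbiðovəjo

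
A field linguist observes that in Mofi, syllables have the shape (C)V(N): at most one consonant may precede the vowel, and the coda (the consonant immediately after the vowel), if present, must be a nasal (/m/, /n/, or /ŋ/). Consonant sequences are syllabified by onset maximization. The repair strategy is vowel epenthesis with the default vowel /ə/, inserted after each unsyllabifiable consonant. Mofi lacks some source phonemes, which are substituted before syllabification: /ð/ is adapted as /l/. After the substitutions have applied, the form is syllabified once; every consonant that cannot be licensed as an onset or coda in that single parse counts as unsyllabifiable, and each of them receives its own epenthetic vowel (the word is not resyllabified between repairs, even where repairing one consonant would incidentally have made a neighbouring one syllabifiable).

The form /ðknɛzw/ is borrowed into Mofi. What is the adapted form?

ləkənɛzəwə

Substitution: /ð/ → /l/, giving /lknɛzw/.
Syllabifying with onset maximization leaves /l/, /k/, /z/, /w/ stranded (only a nasal (/m/, /n/, or /ŋ/) is licensed in coda position; onsets are limited to one consonant).
Each unlicensed consonant becomes the onset of a new syllable: /l/ → /lə/, /k/ → /kə/, /z/ → /zə/, /w/ → /wə/.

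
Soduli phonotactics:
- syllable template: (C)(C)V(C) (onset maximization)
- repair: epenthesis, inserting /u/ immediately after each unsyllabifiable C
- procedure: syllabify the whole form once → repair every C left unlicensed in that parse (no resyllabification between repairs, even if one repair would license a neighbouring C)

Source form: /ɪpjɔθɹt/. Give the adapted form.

Under (C)(C)V(C), the unsyllabifiable consonants are /ɹ/, /t/ (at most one coda consonant is licensed; onsets may contain at most 2 consonants).
Epenthesis after each stranded consonant: /ɹ/ → /ɹu/, /t/ → /tu/.

ɪpjɔθɹutu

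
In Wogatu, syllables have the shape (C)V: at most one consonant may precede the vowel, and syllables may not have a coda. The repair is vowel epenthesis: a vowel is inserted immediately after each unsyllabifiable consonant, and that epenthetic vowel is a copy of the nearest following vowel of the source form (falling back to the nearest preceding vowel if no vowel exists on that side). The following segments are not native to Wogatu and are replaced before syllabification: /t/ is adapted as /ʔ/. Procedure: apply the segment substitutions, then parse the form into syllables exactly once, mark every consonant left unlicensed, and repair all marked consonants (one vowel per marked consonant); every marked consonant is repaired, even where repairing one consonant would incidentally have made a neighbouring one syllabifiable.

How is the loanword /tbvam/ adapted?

ʔabavama

Substitution: /t/ → /ʔ/, giving /ʔbvam/.
Under (C)V, the unsyllabifiable consonants are /ʔ/, /b/, /m/ (no codas are permitted; onsets are limited to one consonant).
Inserting the epenthetic vowel yields /ʔ/ → /ʔa/, /b/ → /ba/, /m/ → /ma/.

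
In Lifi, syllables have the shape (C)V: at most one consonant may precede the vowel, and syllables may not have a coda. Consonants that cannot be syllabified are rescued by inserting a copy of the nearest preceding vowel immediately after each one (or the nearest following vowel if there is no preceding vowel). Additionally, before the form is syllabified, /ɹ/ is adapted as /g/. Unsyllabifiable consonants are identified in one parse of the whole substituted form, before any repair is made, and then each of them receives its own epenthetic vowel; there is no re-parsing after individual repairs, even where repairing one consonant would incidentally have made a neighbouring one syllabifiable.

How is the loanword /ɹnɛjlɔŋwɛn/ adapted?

gɛnɛjɛlɔŋɔwɛnɛ

Substitution: /ɹ/ → /g/, giving /gnɛjlɔŋwɛn/.
Under (C)V, the unsyllabifiable consonants are /g/, /j/, /ŋ/, /n/ (no codas are permitted; onsets are limited to one consonant).
Each unlicensed consonant becomes the onset of a new syllable: /g/ → /gɛ/, /j/ → /jɛ/, /ŋ/ → /ŋɔ/, /n/ → /nɛ/.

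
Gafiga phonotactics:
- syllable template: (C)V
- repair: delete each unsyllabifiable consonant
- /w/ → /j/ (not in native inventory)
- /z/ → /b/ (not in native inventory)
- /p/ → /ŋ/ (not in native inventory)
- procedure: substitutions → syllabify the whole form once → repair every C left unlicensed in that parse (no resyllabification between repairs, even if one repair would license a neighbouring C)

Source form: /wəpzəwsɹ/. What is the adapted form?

Substitution: /w/ → /j/, /p/ → /ŋ/, /z/ → /b/, giving /jəŋbəjsɹ/.
The consonants /ŋ/, /j/, /s/, /ɹ/ cannot be parsed into a legal (C)V syllable (no codas are permitted; onsets are limited to one consonant).
Deletion applies to /ŋ/, /j/, /s/, /ɹ/.

jəbə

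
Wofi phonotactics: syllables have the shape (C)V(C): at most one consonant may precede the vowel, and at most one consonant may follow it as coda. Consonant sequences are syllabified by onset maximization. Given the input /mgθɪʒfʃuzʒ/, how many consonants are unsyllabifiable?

4

Under (C)V(C), the unsyllabifiable consonants are /m/, /g/, /f/, /ʒ/ (at most one coda consonant is licensed; onsets are limited to one consonant).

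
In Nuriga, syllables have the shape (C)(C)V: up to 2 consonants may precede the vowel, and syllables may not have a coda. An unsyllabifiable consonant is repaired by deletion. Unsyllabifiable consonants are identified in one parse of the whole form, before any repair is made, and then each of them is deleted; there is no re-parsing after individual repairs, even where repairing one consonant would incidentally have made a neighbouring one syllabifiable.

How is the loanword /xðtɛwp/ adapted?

Under (C)(C)V, the unsyllabifiable consonants are /x/, /w/, /p/ (no codas are permitted; onsets may contain at most 2 consonants).
Deletion applies to /x/, /w/, /p/.

ðtɛ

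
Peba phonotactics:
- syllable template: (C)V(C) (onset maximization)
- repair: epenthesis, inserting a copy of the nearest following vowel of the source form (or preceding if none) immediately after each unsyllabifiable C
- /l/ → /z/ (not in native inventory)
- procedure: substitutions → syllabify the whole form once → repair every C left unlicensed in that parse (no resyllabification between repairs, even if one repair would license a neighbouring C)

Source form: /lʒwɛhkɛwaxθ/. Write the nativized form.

Substitution: /l/ → /z/, giving /zʒwɛhkɛwaxθ/.
Syllabifying with onset maximization leaves /z/, /ʒ/, /θ/ stranded (at most one coda consonant is licensed; onsets are limited to one consonant).
Epenthesis after each stranded consonant: /z/ → /zɛ/, /ʒ/ → /ʒɛ/, /θ/ → /θa/.

zɛʒɛwɛhkɛwaxθa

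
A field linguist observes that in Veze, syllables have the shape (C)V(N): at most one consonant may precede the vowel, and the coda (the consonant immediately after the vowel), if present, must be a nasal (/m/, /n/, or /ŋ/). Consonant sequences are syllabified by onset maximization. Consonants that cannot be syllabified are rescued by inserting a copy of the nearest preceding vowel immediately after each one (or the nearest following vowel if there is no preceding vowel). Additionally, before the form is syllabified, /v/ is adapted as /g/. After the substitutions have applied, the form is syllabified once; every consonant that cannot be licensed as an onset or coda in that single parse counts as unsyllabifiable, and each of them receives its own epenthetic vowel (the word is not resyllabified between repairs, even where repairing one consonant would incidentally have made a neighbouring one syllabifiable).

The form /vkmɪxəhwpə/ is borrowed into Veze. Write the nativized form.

Substitution: /v/ → /g/, giving /gkmɪxəhwpə/.
The consonants /g/, /k/, /h/, /w/ cannot be parsed into a legal (C)V(N) syllable (only a nasal (/m/, /n/, or /ŋ/) is licensed in coda position; onsets are limited to one consonant).
Each unlicensed consonant becomes the onset of a new syllable: /g/ → /gɪ/, /k/ → /kɪ/, /h/ → /hə/, /w/ → /wə/.

gɪkɪmɪxəhəwəpə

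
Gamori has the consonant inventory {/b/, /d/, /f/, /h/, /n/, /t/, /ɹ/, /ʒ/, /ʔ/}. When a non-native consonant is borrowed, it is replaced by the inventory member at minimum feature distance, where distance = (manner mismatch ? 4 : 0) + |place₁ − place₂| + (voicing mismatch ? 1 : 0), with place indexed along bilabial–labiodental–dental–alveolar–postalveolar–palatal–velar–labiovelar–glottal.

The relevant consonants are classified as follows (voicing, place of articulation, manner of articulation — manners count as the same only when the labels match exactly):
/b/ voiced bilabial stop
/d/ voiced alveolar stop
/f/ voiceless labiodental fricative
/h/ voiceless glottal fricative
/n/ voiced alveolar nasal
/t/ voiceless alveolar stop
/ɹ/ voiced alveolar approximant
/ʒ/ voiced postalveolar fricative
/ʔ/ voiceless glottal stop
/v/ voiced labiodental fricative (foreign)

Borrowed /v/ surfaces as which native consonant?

/f/ is closest: same manner (fricative), place distance 0 (labiodental→labiodental), voicing differs (+1); total 1. Next closest is /ʒ/ at distance 3.

f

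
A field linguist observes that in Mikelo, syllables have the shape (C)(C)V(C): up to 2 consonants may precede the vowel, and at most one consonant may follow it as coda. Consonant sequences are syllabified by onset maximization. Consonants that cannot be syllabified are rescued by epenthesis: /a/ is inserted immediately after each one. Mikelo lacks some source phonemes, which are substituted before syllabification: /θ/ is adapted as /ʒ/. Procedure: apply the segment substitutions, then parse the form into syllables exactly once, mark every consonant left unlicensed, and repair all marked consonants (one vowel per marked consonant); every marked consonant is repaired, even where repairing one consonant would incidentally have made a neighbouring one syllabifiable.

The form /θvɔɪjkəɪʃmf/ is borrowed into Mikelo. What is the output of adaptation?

ʒvɔɪjkəɪʃmafa

Substitution: /θ/ → /ʒ/, giving /ʒvɔɪjkəɪʃmf/.
The consonants /m/, /f/ cannot be parsed into a legal (C)(C)V(C) syllable (at most one coda consonant is licensed; onsets may contain at most 2 consonants).
Inserting the epenthetic vowel yields /m/ → /ma/, /f/ → /fa/.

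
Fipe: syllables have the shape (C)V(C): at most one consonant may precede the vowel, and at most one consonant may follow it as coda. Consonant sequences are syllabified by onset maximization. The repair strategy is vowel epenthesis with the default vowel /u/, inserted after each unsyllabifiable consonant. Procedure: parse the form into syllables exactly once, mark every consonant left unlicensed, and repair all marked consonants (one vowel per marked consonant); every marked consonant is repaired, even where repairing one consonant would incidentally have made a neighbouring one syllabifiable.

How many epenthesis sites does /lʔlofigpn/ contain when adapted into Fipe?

4

The unsyllabifiable consonants are /l/, /ʔ/, /p/, /n/; each receives one epenthetic vowel.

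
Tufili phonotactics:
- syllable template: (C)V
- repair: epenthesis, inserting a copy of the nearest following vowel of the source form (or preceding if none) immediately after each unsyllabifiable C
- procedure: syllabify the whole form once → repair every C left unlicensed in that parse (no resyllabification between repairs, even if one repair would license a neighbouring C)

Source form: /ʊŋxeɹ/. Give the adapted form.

The consonants /ŋ/, /ɹ/ cannot be parsed into a legal (C)V syllable (no codas are permitted; onsets are limited to one consonant).
Epenthesis after each stranded consonant: /ŋ/ → /ŋe/, /ɹ/ → /ɹe/.

ʊŋexeɹe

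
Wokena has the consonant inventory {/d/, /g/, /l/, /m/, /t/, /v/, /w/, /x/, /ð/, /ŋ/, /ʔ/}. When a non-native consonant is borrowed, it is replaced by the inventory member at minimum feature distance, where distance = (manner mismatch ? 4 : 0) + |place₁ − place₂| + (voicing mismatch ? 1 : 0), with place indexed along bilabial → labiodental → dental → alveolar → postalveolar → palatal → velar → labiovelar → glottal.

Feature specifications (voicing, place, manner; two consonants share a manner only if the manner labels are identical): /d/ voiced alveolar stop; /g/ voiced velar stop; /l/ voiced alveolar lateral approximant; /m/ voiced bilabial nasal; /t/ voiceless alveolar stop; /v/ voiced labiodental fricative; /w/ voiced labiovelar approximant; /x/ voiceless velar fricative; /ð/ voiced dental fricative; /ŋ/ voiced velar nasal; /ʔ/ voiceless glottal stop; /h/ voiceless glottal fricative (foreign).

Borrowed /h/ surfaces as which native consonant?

x

/x/ is closest: same manner (fricative), place distance 2 (glottal→velar), same voicing; total 2. Next closest is /ʔ/ at distance 4.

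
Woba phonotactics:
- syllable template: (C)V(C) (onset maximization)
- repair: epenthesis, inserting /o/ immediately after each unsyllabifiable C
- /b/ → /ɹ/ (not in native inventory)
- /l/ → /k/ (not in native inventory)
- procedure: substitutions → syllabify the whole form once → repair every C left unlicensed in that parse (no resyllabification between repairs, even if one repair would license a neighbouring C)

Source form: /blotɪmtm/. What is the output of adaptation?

ɹokotɪmtomo

Substitution: /b/ → /ɹ/, /l/ → /k/, giving /ɹkotɪmtm/.
The consonants /ɹ/, /t/, /m/ cannot be parsed into a legal (C)V(C) syllable (at most one coda consonant is licensed; onsets are limited to one consonant).
Epenthesis after each stranded consonant: /ɹ/ → /ɹo/, /t/ → /to/, /m/ → /mo/.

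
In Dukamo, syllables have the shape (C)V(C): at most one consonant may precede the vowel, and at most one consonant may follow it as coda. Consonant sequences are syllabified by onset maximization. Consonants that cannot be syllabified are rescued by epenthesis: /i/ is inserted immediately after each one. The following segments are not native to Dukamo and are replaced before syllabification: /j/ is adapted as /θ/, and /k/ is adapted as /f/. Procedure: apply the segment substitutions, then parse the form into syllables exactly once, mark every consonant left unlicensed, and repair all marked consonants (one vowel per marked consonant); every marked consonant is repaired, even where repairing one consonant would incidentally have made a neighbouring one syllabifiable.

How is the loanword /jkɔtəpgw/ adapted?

θifɔtəpgiwi

Substitution: /j/ → /θ/, /k/ → /f/, giving /θfɔtəpgw/.
The consonants /θ/, /g/, /w/ cannot be parsed into a legal (C)V(C) syllable (at most one coda consonant is licensed; onsets are limited to one consonant).
Epenthesis after each stranded consonant: /θ/ → /θi/, /g/ → /gi/, /w/ → /wi/.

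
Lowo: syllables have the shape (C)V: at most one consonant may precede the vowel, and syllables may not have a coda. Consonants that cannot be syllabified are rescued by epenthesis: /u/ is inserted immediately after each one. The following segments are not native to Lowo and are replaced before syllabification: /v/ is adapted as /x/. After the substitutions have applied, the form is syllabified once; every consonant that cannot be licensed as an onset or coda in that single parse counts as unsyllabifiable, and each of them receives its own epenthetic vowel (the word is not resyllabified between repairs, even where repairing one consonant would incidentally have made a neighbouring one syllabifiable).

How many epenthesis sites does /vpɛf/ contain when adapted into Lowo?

After substitution the input is /xpɛf/.
The unsyllabifiable consonants are /x/, /f/; each receives one epenthetic vowel.

2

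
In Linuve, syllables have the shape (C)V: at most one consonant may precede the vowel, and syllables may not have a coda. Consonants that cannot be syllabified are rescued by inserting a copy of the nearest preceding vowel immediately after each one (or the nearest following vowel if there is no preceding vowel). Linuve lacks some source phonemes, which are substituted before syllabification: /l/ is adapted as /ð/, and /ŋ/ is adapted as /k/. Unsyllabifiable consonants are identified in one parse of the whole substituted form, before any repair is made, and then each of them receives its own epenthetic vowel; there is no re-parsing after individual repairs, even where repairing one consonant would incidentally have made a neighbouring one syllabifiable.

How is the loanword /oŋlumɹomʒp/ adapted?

okoðumuɹomoʒopo

Substitution: /ŋ/ → /k/, /l/ → /ð/, giving /okðumɹomʒp/.
Under (C)V, the unsyllabifiable consonants are /k/, /m/, /m/, /ʒ/, /p/ (no codas are permitted; onsets are limited to one consonant).
Each unlicensed consonant becomes the onset of a new syllable: /k/ → /ko/, /m/ → /mu/, /m/ → /mo/, /ʒ/ → /ʒo/, /p/ → /po/.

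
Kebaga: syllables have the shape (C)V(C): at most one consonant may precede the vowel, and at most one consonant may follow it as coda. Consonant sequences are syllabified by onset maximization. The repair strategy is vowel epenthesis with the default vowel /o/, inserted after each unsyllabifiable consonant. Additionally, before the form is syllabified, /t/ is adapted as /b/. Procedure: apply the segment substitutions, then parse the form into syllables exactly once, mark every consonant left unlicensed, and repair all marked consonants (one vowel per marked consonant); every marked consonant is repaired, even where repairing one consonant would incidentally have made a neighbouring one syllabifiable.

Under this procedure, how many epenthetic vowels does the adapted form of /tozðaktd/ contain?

After substitution the input is /bozðakbd/.
The unsyllabifiable consonants are /b/, /d/; each receives one epenthetic vowel.

2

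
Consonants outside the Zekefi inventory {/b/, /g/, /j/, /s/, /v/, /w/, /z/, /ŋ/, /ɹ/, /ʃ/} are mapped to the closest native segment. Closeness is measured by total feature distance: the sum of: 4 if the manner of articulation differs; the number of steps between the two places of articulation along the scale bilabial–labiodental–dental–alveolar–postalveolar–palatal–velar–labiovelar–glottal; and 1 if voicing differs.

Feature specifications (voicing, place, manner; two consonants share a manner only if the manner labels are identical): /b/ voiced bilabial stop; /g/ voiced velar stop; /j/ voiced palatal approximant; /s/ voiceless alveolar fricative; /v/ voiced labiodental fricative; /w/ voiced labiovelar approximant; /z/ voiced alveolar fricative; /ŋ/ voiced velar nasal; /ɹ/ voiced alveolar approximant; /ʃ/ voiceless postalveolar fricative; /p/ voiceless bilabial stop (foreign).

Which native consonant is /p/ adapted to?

/b/ is closest: same manner (stop), place distance 0 (bilabial→bilabial), voicing differs (+1); total 1. Next closest is /v/ at distance 6.

b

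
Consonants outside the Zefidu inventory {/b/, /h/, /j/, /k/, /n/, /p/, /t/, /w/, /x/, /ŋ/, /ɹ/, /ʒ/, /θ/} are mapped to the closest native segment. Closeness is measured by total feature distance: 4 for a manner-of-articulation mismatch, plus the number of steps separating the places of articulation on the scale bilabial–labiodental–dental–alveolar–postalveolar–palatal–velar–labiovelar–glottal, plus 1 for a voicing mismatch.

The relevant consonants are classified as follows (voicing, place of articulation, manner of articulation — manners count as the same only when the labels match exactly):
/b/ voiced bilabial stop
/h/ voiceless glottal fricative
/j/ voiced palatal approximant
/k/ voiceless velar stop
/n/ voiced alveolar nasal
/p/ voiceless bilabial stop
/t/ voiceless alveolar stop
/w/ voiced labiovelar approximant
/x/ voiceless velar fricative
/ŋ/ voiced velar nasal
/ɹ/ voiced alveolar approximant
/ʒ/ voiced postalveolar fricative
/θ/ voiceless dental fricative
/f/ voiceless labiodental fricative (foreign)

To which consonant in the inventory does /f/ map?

θ

/θ/ is closest: same manner (fricative), place distance 1 (labiodental→dental), same voicing; total 1. Next closest is /ʒ/ at distance 4.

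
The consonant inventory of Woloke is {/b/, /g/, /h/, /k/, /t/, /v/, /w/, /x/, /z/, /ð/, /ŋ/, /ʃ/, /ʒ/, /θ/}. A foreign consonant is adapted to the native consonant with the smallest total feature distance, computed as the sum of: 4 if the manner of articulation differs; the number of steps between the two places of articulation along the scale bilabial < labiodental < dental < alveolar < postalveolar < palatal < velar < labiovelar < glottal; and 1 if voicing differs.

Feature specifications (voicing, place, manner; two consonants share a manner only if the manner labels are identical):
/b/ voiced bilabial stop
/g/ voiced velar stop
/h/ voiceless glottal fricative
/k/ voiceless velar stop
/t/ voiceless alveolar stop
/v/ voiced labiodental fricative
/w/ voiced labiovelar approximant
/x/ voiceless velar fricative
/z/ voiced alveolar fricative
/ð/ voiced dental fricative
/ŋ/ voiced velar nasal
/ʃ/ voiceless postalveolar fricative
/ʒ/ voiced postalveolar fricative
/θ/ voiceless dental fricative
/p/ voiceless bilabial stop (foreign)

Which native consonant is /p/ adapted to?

/b/ is closest: same manner (stop), place distance 0 (bilabial→bilabial), voicing differs (+1); total 1. Next closest is /t/ at distance 3.

b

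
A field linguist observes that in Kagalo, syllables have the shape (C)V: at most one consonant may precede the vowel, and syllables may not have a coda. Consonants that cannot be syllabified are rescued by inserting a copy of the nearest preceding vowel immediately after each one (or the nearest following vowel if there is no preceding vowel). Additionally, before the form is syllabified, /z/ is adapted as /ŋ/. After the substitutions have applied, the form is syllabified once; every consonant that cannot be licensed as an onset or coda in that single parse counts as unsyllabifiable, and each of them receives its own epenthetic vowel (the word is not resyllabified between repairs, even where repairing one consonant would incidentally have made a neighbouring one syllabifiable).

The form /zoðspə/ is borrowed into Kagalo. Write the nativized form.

Substitution: /z/ → /ŋ/, giving /ŋoðspə/.
Under (C)V, the unsyllabifiable consonants are /ð/, /s/ (no codas are permitted; onsets are limited to one consonant).
Inserting the epenthetic vowel yields /ð/ → /ðo/, /s/ → /so/.

ŋoðosopə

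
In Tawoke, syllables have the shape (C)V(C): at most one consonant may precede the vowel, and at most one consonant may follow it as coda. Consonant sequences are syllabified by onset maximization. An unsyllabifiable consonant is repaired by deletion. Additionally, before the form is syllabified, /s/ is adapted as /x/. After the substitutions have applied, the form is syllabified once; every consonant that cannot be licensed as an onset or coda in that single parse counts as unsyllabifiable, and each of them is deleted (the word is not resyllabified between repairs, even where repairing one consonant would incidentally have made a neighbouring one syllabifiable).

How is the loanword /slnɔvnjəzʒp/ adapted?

nɔvjəz

Substitution: /s/ → /x/, giving /xlnɔvnjəzʒp/.
The consonants /x/, /l/, /n/, /ʒ/, /p/ cannot be parsed into a legal (C)V(C) syllable (at most one coda consonant is licensed; onsets are limited to one consonant).
Each unlicensed consonant is deleted: /x/, /l/, /n/, /ʒ/, /p/.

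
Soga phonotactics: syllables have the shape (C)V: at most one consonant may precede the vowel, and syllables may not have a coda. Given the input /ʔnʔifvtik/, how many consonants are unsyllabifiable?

5

Under (C)V, the unsyllabifiable consonants are /ʔ/, /n/, /f/, /v/, /k/ (no codas are permitted; onsets are limited to one consonant).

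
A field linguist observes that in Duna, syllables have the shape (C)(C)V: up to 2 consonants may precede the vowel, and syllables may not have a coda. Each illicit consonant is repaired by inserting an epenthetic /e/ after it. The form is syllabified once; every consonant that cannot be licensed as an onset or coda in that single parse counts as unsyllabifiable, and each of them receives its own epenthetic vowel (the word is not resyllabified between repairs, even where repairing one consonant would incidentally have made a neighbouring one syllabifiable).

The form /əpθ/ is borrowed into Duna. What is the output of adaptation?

Syllabifying with onset maximization leaves /p/, /θ/ stranded (no codas are permitted; onsets may contain at most 2 consonants).
Inserting the epenthetic vowel yields /p/ → /pe/, /θ/ → /θe/.

əpeθe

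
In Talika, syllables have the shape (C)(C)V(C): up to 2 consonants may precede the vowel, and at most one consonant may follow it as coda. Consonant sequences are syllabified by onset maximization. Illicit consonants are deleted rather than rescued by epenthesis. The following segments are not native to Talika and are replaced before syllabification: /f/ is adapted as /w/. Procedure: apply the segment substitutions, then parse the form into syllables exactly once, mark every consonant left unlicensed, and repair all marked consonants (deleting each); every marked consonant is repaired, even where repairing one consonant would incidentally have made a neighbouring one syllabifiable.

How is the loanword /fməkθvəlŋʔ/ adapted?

wməkθvəl

Substitution: /f/ → /w/, giving /wməkθvəlŋʔ/.
Syllabifying with onset maximization leaves /ŋ/, /ʔ/ stranded (at most one coda consonant is licensed; onsets may contain at most 2 consonants).
Deleting the stranded consonants removes /ŋ/, /ʔ/.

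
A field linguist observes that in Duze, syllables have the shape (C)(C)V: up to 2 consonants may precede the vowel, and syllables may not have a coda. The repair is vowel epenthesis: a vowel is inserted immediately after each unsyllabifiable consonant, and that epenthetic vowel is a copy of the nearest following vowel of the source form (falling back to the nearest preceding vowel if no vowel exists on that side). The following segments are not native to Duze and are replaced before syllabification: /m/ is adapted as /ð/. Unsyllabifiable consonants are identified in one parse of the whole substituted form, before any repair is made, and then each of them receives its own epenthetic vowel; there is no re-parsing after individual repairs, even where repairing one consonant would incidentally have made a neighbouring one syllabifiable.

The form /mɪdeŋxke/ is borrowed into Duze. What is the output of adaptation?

Substitution: /m/ → /ð/, giving /ðɪdeŋxke/.
Under (C)(C)V, the unsyllabifiable consonants are /ŋ/ (no codas are permitted; onsets may contain at most 2 consonants).
Each unlicensed consonant becomes the onset of a new syllable: /ŋ/ → /ŋe/.

ðɪdeŋexke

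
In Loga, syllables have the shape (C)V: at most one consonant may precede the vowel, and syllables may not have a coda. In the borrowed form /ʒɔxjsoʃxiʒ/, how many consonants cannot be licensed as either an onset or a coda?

Under (C)V, the unsyllabifiable consonants are /x/, /j/, /ʃ/, /ʒ/ (no codas are permitted; onsets are limited to one consonant).

4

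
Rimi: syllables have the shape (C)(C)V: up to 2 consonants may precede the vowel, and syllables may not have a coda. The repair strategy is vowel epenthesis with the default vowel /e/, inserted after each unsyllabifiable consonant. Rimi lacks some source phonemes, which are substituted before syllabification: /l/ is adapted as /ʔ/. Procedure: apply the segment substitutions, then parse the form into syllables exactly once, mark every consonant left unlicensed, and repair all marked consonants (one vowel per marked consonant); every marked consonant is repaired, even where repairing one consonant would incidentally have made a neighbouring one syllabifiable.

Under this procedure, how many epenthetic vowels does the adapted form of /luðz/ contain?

After substitution the input is /ʔuðz/.
The unsyllabifiable consonants are /ð/, /z/; each receives one epenthetic vowel.

2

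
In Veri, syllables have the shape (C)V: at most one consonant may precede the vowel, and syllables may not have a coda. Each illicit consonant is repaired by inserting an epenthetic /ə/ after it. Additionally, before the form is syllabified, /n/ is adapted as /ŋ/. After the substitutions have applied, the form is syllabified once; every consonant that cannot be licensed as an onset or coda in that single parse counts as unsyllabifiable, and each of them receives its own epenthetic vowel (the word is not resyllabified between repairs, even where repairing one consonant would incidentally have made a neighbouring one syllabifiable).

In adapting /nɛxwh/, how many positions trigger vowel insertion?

After substitution the input is /ŋɛxwh/.
The unsyllabifiable consonants are /x/, /w/, /h/; each receives one epenthetic vowel.

3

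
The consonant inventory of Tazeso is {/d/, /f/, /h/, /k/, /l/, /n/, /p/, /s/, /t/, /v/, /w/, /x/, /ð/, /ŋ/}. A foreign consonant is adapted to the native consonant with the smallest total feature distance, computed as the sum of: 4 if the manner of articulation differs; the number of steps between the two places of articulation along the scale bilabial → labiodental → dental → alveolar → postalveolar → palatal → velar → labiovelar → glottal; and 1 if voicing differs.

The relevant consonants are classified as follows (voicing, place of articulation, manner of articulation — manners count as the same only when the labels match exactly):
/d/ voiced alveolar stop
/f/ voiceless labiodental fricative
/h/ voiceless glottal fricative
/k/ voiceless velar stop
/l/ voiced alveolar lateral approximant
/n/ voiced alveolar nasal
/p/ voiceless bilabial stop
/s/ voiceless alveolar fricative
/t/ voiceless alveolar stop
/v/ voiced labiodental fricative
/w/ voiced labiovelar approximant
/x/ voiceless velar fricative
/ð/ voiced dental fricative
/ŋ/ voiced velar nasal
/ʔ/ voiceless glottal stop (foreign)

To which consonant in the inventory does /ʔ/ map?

/k/ is closest: same manner (stop), place distance 2 (glottal→velar), same voicing; total 2. Next closest is /h/ at distance 4.

k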